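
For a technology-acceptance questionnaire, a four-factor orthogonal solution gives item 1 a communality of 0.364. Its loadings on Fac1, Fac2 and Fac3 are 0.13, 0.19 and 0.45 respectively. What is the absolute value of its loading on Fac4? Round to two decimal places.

0.33

Under orthogonal rotation h² = Σλ², so λ_Fac4² = h² − (0.2555) = 0.364 − 0.2555 = 0.1085.
|λ| = √0.1085 = 0.3294.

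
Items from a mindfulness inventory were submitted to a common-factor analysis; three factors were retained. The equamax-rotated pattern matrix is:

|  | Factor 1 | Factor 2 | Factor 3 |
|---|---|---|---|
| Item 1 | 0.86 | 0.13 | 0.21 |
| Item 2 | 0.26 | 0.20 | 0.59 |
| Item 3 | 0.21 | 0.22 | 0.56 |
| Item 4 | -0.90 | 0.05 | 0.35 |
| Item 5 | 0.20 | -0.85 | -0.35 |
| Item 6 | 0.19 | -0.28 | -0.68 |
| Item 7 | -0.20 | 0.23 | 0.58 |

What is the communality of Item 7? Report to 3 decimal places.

0.429

h² = (-0.20)² + 0.23² + 0.58² = 0.0400 + 0.0529 + 0.3364 = 0.4293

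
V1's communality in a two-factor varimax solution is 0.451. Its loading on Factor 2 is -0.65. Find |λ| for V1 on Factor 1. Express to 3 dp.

0.169

Under orthogonal rotation h² = Σλ², so λ_Factor 1² = h² − (0.4225) = 0.451 − 0.4225 = 0.0285.
|λ| = √0.0285 = 0.1688.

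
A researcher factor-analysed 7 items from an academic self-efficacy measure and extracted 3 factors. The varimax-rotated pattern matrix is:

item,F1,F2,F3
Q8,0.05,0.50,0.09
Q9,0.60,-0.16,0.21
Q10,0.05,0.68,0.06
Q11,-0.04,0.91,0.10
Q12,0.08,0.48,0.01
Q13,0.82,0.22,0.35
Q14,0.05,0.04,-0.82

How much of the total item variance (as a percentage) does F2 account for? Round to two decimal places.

26.38%

SS loadings for F2 = 0.50² + (-0.16)² + 0.68² + 0.91² + 0.48² + 0.22² + 0.04² = 1.8465
With 7 standardized items, total variance = 7. Proportion = 1.8465/7 = 0.2638 → 26.38%.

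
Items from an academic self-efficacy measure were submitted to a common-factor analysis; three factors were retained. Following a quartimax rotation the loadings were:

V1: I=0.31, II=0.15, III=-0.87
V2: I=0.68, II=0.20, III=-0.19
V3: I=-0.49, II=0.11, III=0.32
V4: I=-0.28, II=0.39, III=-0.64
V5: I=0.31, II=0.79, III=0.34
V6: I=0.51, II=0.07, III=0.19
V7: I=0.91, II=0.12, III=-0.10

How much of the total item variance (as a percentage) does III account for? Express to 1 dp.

SS loadings for III = (-0.87)² + (-0.19)² + 0.32² + (-0.64)² + 0.34² + 0.19² + (-0.10)² = 1.4667
With 7 standardized items, total variance = 7. Proportion = 1.4667/7 = 0.2095 → 20.95%.

21.0%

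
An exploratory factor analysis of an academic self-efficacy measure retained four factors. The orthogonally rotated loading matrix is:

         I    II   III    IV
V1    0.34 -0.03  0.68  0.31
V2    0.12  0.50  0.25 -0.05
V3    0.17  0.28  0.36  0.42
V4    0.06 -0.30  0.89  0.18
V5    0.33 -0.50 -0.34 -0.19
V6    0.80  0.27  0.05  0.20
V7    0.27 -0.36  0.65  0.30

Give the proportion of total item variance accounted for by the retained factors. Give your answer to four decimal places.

0.6167

SS loadings by factor: 0.9843, 0.8718, 1.9872, 0.4735; total = 4.3168.
Total variance with 7 standardized items is 7, so the solution explains 4.3168/7 = 0.6167.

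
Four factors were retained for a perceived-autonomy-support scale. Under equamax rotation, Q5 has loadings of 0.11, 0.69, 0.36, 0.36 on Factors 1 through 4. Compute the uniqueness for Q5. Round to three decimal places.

h² = 0.11² + 0.69² + 0.36² + 0.36² = 0.0121 + 0.4761 + 0.1296 + 0.1296 = 0.7474
Uniqueness u² = 1 − h² = 1 − 0.7474 = 0.2526

0.253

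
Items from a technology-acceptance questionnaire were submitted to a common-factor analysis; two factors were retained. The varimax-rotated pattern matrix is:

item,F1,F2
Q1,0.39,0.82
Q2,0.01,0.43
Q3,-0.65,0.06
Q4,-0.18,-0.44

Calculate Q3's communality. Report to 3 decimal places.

h² = (-0.65)² + 0.06² = 0.4225 + 0.0036 = 0.4261

0.426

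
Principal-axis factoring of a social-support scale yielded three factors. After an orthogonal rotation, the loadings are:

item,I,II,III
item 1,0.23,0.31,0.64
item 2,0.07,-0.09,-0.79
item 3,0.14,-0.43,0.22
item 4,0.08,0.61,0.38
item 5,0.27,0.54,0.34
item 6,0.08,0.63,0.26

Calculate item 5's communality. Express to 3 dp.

h² = 0.27² + 0.54² + 0.34² = 0.0729 + 0.2916 + 0.1156 = 0.4801

0.480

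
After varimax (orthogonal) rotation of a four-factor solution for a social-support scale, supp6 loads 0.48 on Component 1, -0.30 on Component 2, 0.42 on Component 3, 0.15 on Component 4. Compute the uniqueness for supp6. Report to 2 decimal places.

0.48

h² = 0.48² + (-0.30)² + 0.42² + 0.15² = 0.2304 + 0.0900 + 0.1764 + 0.0225 = 0.5193
Uniqueness u² = 1 − h² = 1 − 0.5193 = 0.4807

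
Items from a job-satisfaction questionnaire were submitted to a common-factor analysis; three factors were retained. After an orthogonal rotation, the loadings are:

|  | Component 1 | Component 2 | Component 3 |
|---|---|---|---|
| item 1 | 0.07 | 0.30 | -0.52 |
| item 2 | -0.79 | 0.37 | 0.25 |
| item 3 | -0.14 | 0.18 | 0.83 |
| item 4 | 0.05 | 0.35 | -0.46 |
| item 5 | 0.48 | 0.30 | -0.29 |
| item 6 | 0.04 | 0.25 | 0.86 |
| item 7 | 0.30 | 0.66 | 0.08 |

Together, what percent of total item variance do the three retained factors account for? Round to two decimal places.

57.24%

SS loadings by factor: 0.9731, 0.9699, 2.0635; total = 4.0065.
Total variance with 7 standardized items is 7, so the solution explains 4.0065/7 = 0.5724 = 57.24%.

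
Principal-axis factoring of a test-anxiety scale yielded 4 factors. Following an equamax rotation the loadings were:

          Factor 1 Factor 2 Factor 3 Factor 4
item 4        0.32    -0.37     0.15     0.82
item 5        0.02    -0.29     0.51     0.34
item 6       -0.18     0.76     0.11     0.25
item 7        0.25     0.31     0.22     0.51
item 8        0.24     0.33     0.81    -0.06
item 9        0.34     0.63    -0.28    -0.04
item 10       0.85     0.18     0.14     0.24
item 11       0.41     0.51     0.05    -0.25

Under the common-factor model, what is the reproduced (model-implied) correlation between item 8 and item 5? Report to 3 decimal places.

r̂ = Σ λ_i·λ_j across factors = (0.24)(0.02) + (0.33)(-0.29) + (0.81)(0.51) + (-0.06)(0.34)
  = +0.0048 -0.0957 +0.4131 -0.0204 = 0.3018

0.302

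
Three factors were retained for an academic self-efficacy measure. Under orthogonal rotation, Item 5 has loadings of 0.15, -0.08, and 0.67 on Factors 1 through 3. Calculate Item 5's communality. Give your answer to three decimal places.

h² = 0.15² + (-0.08)² + 0.67² = 0.0225 + 0.0064 + 0.4489 = 0.4778

0.478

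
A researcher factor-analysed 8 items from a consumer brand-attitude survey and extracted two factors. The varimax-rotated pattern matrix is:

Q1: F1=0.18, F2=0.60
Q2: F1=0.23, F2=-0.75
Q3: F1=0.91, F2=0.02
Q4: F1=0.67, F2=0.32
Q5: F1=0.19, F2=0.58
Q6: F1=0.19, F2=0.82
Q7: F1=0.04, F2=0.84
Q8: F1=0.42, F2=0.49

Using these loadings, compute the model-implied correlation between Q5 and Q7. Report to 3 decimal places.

0.495

r̂ = Σ λ_i·λ_j across factors = (0.19)(0.04) + (0.58)(0.84)
  = +0.0076 +0.4872 = 0.4948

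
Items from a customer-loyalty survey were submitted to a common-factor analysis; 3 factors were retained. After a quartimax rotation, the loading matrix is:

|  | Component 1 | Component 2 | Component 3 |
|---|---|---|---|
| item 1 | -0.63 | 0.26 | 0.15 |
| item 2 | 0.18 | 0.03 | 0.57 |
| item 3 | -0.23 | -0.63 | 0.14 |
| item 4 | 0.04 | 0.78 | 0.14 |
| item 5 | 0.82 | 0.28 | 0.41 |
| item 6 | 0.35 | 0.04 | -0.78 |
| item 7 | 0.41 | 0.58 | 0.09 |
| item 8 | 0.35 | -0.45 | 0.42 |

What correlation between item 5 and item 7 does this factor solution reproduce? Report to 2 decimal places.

r̂ = Σ λ_i·λ_j across factors = (0.82)(0.41) + (0.28)(0.58) + (0.41)(0.09)
  = +0.3362 +0.1624 +0.0369 = 0.5355

0.54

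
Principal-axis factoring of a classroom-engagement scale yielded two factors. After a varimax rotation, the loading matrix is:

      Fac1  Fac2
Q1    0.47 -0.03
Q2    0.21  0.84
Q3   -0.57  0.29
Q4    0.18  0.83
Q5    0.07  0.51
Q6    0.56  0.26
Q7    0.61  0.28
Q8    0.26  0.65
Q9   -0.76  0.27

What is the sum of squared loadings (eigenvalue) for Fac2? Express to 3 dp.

SS loadings for Fac2 = (-0.03)² + 0.84² + 0.29² + 0.83² + 0.51² + 0.26² + 0.28² + 0.65² + 0.27² = 0.0009 + 0.7056 + 0.0841 + 0.6889 + 0.2601 + 0.0676 + 0.0784 + 0.4225 + 0.0729 = 2.3810

2.381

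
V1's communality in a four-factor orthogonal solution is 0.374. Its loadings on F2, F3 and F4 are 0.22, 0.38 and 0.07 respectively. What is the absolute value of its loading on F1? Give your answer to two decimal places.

Under orthogonal rotation h² = Σλ², so λ_F1² = h² − (0.1977) = 0.374 − 0.1977 = 0.1763.
|λ| = √0.1763 = 0.4199.

0.42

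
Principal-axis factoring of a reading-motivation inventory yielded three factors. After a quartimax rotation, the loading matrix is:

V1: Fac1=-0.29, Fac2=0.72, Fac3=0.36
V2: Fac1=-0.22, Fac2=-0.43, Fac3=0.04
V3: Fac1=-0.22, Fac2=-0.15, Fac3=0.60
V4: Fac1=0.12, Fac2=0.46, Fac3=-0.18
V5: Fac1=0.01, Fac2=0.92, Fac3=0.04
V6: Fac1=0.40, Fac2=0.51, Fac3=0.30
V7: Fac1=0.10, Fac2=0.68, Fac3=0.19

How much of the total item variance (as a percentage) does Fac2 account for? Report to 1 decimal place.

SS loadings for Fac2 = 0.72² + (-0.43)² + (-0.15)² + 0.46² + 0.92² + 0.51² + 0.68² = 2.5063
With 7 standardized items, total variance = 7. Proportion = 2.5063/7 = 0.3580 → 35.80%.

35.8%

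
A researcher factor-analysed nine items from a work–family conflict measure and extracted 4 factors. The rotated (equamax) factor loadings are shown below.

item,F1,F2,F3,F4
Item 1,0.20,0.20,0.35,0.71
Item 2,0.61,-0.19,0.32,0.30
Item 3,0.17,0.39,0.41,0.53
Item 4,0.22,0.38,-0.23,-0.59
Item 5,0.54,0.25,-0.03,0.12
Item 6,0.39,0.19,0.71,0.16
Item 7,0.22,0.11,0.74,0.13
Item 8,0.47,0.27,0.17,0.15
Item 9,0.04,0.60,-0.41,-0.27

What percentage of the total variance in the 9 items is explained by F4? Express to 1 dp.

SS loadings for F4 = 0.71² + 0.30² + 0.53² + (-0.59)² + 0.12² + 0.16² + 0.13² + 0.15² + (-0.27)² = 1.3754
With 9 standardized items, total variance = 9. Proportion = 1.3754/9 = 0.1528 → 15.28%.

15.3%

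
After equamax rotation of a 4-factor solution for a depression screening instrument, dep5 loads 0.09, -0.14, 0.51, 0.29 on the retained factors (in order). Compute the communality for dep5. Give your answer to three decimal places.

h² = 0.09² + (-0.14)² + 0.51² + 0.29² = 0.0081 + 0.0196 + 0.2601 + 0.0841 = 0.3719

0.372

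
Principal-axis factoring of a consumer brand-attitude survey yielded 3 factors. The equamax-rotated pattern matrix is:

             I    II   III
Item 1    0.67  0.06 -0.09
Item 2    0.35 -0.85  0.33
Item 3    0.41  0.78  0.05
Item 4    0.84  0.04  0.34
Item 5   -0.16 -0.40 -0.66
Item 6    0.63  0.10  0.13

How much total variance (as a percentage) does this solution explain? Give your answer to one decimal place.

Communalities: 0.4606, 0.9539, 0.7790, 0.8228, 0.6212, 0.4238; Σh² = 4.0613.
Total variance with 6 standardized items is 6, so the solution explains 4.0613/6 = 0.6769 = 67.69%.

67.7%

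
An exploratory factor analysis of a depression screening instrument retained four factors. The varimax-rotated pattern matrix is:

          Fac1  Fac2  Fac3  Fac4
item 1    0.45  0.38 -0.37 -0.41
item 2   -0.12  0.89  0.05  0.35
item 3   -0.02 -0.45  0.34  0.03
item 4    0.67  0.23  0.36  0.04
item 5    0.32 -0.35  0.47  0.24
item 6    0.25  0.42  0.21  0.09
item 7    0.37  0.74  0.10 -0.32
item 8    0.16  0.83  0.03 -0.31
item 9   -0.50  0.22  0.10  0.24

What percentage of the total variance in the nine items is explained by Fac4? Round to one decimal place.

6.8%

SS loadings for Fac4 = (-0.41)² + 0.35² + 0.03² + 0.04² + 0.24² + 0.09² + (-0.32)² + (-0.31)² + 0.24² = 0.6149
With 9 standardized items, total variance = 9. Proportion = 0.6149/9 = 0.0683 → 6.83%.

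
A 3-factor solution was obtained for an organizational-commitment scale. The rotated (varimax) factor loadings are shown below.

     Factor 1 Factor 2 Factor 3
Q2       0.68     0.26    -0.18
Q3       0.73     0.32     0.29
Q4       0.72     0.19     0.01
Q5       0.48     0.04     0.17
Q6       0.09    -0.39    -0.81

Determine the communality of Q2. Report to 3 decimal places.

0.562

h² = 0.68² + 0.26² + (-0.18)² = 0.4624 + 0.0676 + 0.0324 = 0.5624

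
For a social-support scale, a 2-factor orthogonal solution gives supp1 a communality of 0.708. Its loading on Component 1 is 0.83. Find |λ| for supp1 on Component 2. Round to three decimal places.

0.138

Under orthogonal rotation h² = Σλ², so λ_Component 2² = h² − (0.6889) = 0.708 − 0.6889 = 0.0191.
|λ| = √0.0191 = 0.1382.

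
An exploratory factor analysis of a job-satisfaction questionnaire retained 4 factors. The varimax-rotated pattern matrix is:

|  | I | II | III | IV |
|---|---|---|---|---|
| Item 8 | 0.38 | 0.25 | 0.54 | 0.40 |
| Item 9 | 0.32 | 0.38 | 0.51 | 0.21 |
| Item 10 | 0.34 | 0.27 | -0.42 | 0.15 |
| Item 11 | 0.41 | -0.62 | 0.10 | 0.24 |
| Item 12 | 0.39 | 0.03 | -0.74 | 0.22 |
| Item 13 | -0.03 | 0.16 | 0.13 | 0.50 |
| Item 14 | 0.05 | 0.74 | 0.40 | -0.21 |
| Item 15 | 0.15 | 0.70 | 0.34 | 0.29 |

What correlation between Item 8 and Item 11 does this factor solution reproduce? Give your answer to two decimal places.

r̂ = Σ λ_i·λ_j across factors = (0.38)(0.41) + (0.25)(-0.62) + (0.54)(0.10) + (0.40)(0.24)
  = +0.1558 -0.1550 +0.0540 +0.0960 = 0.1508

0.15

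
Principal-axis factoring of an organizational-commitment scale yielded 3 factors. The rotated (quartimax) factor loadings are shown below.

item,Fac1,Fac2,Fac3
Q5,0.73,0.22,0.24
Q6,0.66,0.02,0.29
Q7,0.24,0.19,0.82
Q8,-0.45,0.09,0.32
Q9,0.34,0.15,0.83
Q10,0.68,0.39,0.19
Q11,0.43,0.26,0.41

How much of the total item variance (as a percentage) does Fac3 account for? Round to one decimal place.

SS loadings for Fac3 = 0.24² + 0.29² + 0.82² + 0.32² + 0.83² + 0.19² + 0.41² = 1.8096
With 7 standardized items, total variance = 7. Proportion = 1.8096/7 = 0.2585 → 25.85%.

25.9%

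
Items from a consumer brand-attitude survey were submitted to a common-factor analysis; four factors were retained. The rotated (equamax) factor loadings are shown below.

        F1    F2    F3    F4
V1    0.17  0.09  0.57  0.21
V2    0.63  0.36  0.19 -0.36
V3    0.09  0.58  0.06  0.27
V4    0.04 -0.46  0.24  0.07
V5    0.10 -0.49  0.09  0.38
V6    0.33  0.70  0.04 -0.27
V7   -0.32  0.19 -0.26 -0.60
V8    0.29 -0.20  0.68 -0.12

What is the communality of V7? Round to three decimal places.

0.566

h² = (-0.32)² + 0.19² + (-0.26)² + (-0.60)² = 0.1024 + 0.0361 + 0.0676 + 0.3600 = 0.5661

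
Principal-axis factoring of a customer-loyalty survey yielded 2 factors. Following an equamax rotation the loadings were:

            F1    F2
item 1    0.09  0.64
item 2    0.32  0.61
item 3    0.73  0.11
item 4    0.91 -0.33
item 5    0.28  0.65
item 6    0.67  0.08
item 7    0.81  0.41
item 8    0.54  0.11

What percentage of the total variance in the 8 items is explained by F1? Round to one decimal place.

36.8%

SS loadings for F1 = 0.09² + 0.32² + 0.73² + 0.91² + 0.28² + 0.67² + 0.81² + 0.54² = 2.9465
With 8 standardized items, total variance = 8. Proportion = 2.9465/8 = 0.3683 → 36.83%.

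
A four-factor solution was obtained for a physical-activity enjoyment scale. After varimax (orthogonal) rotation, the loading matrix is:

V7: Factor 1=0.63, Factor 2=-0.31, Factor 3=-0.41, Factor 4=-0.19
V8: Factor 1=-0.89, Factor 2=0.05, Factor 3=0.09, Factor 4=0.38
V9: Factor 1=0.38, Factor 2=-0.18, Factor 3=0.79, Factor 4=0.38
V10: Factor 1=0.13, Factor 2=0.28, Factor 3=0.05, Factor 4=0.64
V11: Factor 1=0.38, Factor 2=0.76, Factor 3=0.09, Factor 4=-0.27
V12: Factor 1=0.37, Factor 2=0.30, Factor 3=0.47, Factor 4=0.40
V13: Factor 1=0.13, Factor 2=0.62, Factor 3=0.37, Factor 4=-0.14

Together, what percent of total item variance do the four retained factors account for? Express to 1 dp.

Communalities: 0.6972, 0.9471, 0.9453, 0.5074, 0.8030, 0.6078, 0.5578; Σh² = 5.0656.
Total variance with 7 standardized items is 7, so the solution explains 5.0656/7 = 0.7237 = 72.37%.

72.4%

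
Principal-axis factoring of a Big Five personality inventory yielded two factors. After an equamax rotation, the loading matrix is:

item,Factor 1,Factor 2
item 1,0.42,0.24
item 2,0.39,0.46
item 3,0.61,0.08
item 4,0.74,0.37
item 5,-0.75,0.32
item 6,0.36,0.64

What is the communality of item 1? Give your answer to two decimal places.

h² = 0.42² + 0.24² = 0.1764 + 0.0576 = 0.2340

0.23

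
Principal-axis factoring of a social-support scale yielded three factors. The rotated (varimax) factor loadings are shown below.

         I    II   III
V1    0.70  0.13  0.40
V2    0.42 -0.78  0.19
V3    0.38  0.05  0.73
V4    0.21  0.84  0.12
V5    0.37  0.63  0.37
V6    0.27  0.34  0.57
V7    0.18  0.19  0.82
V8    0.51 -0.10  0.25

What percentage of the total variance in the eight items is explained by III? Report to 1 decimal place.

SS loadings for III = 0.40² + 0.19² + 0.73² + 0.12² + 0.37² + 0.57² + 0.82² + 0.25² = 1.9401
With 8 standardized items, total variance = 8. Proportion = 1.9401/8 = 0.2425 → 24.25%.

24.3%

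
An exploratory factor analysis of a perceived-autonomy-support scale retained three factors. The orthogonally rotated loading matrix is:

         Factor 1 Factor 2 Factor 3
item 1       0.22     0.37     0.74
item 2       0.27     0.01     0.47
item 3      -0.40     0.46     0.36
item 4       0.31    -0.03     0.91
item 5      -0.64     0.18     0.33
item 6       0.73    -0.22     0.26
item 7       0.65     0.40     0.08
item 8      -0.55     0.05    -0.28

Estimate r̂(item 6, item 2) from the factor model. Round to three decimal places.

r̂ = Σ λ_i·λ_j across factors = (0.73)(0.27) + (-0.22)(0.01) + (0.26)(0.47)
  = +0.1971 -0.0022 +0.1222 = 0.3171

0.317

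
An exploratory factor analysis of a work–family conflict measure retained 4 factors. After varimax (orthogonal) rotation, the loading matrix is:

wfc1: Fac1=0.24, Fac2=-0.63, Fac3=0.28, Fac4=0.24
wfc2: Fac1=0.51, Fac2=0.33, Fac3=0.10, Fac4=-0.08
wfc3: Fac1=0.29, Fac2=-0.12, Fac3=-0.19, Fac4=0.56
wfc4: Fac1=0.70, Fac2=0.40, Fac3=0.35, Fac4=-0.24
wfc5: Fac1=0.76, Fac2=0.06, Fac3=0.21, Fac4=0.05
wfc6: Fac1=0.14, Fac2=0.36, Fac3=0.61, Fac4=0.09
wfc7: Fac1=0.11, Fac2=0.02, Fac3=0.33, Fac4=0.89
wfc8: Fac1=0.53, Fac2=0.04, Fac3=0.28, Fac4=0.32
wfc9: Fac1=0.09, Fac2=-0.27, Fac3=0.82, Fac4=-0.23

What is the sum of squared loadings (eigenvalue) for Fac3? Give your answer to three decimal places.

SS loadings for Fac3 = 0.28² + 0.10² + (-0.19)² + 0.35² + 0.21² + 0.61² + 0.33² + 0.28² + 0.82² = 0.0784 + 0.0100 + 0.0361 + 0.1225 + 0.0441 + 0.3721 + 0.1089 + 0.0784 + 0.6724 = 1.5229

1.523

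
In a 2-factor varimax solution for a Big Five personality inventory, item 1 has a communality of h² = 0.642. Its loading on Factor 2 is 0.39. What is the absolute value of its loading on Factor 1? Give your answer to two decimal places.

Under orthogonal rotation h² = Σλ², so λ_Factor 1² = h² − (0.1521) = 0.642 − 0.1521 = 0.4899.
|λ| = √0.4899 = 0.6999.

0.70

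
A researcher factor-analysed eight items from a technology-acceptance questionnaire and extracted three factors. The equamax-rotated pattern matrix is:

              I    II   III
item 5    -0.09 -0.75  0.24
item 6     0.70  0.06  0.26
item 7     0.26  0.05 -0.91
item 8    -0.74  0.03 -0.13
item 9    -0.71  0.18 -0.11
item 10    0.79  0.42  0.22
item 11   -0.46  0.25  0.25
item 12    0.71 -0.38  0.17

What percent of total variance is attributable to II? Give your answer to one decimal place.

SS loadings for II = (-0.75)² + 0.06² + 0.05² + 0.03² + 0.18² + 0.42² + 0.25² + (-0.38)² = 0.9852
With 8 standardized items, total variance = 8. Proportion = 0.9852/8 = 0.1231 → 12.31%.

12.3%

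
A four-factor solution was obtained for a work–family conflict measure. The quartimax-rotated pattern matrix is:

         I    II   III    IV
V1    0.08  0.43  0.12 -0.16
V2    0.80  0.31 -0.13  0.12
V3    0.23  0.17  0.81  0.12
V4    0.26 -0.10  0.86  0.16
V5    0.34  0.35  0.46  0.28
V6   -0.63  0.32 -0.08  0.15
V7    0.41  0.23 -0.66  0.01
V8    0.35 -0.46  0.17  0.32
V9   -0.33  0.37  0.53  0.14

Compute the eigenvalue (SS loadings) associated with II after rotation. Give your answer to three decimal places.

0.946

SS loadings for II = 0.43² + 0.31² + 0.17² + (-0.10)² + 0.35² + 0.32² + 0.23² + (-0.46)² + 0.37² = 0.1849 + 0.0961 + 0.0289 + 0.0100 + 0.1225 + 0.1024 + 0.0529 + 0.2116 + 0.1369 = 0.9462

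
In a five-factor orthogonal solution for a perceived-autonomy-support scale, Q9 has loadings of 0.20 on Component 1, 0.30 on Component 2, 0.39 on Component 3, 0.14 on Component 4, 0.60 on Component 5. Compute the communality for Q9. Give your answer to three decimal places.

h² = 0.20² + 0.30² + 0.39² + 0.14² + 0.60² = 0.0400 + 0.0900 + 0.1521 + 0.0196 + 0.3600 = 0.6617

0.662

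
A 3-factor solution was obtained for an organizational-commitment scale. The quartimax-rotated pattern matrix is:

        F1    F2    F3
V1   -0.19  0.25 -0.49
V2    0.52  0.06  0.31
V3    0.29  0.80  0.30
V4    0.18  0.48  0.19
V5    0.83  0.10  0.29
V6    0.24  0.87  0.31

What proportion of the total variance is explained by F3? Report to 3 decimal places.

SS loadings for F3 = (-0.49)² + 0.31² + 0.30² + 0.19² + 0.29² + 0.31² = 0.6425
Proportion of variance = 0.6425 / 6 = 0.1071.

0.107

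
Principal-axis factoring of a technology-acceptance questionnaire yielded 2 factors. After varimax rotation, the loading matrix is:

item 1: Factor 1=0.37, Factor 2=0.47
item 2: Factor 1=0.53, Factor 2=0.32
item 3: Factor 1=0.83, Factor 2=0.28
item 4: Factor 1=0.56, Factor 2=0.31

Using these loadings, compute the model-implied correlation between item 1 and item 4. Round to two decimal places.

r̂ = Σ λ_i·λ_j across factors = (0.37)(0.56) + (0.47)(0.31)
  = +0.2072 +0.1457 = 0.3529

0.35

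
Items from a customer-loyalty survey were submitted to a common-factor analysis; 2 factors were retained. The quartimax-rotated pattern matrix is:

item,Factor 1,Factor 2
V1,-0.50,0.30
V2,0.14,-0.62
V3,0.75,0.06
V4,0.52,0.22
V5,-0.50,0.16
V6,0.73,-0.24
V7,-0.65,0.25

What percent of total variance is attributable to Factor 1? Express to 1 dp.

33.0%

SS loadings for Factor 1 = (-0.50)² + 0.14² + 0.75² + 0.52² + (-0.50)² + 0.73² + (-0.65)² = 2.3079
With 7 standardized items, total variance = 7. Proportion = 2.3079/7 = 0.3297 → 32.97%.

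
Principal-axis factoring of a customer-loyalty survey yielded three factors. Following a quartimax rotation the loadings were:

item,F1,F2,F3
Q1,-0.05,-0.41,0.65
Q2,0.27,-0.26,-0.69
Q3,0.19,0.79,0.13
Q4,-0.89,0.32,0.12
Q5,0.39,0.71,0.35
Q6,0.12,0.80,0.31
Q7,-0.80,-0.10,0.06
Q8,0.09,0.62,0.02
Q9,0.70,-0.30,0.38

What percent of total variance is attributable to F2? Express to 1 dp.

SS loadings for F2 = (-0.41)² + (-0.26)² + 0.79² + 0.32² + 0.71² + 0.80² + (-0.10)² + 0.62² + (-0.30)² = 2.5907
With 9 standardized items, total variance = 9. Proportion = 2.5907/9 = 0.2879 → 28.79%.

28.8%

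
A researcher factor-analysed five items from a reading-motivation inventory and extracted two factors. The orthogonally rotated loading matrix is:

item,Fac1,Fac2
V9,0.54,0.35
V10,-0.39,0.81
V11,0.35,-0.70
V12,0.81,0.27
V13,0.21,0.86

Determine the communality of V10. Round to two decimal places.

h² = (-0.39)² + 0.81² = 0.1521 + 0.6561 = 0.8082

0.81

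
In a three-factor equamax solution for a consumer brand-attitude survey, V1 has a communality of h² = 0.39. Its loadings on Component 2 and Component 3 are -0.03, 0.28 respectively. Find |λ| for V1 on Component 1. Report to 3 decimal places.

0.557

Under orthogonal rotation h² = Σλ², so λ_Component 1² = h² − (0.0793) = 0.39 − 0.0793 = 0.3107.
|λ| = √0.3107 = 0.5574.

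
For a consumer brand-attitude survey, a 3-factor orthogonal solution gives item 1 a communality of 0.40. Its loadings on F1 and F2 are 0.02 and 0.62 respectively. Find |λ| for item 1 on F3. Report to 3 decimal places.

Under orthogonal rotation h² = Σλ², so λ_F3² = h² − (0.3848) = 0.40 − 0.3848 = 0.0152.
|λ| = √0.0152 = 0.1233.

0.123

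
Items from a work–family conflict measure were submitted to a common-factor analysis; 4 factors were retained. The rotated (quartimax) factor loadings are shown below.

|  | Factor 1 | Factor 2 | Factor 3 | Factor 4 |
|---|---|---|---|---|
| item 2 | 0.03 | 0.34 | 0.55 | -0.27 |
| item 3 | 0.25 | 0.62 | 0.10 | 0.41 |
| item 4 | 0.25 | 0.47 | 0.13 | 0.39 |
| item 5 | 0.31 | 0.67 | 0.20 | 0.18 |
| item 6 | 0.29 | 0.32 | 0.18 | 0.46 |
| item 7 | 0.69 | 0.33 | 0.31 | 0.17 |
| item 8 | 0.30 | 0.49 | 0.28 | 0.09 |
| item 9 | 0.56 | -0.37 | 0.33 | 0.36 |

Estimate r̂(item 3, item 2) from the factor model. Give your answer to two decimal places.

r̂ = Σ λ_i·λ_j across factors = (0.25)(0.03) + (0.62)(0.34) + (0.10)(0.55) + (0.41)(-0.27)
  = +0.0075 +0.2108 +0.0550 -0.1107 = 0.1626

0.16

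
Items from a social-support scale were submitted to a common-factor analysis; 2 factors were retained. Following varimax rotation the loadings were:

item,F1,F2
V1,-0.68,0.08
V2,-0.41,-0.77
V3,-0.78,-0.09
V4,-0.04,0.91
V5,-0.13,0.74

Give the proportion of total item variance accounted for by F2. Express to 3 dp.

SS loadings for F2 = 0.08² + (-0.77)² + (-0.09)² + 0.91² + 0.74² = 1.9831
Proportion of variance = 1.9831 / 5 = 0.3966.

0.397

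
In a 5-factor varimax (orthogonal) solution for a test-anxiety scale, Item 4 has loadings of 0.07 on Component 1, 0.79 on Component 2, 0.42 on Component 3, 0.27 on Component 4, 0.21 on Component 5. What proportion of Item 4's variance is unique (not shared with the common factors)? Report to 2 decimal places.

0.08

h² = 0.07² + 0.79² + 0.42² + 0.27² + 0.21² = 0.0049 + 0.6241 + 0.1764 + 0.0729 + 0.0441 = 0.9224
Uniqueness u² = 1 − h² = 1 − 0.9224 = 0.0776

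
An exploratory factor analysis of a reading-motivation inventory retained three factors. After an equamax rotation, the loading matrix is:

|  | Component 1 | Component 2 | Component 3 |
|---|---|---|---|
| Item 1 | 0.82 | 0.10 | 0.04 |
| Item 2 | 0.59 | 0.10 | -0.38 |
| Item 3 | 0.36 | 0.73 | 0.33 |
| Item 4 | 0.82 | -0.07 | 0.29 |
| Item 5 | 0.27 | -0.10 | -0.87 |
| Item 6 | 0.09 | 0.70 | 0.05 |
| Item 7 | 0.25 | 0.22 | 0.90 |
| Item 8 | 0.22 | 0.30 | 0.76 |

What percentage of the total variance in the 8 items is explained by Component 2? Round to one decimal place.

SS loadings for Component 2 = 0.10² + 0.10² + 0.73² + (-0.07)² + (-0.10)² + 0.70² + 0.22² + 0.30² = 1.1962
With 8 standardized items, total variance = 8. Proportion = 1.1962/8 = 0.1495 → 14.95%.

15.0%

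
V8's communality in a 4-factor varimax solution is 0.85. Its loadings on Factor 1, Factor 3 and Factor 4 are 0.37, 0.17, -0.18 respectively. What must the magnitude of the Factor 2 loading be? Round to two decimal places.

Under orthogonal rotation h² = Σλ², so λ_Factor 2² = h² − (0.1982) = 0.85 − 0.1982 = 0.6518.
|λ| = √0.6518 = 0.8073.

0.81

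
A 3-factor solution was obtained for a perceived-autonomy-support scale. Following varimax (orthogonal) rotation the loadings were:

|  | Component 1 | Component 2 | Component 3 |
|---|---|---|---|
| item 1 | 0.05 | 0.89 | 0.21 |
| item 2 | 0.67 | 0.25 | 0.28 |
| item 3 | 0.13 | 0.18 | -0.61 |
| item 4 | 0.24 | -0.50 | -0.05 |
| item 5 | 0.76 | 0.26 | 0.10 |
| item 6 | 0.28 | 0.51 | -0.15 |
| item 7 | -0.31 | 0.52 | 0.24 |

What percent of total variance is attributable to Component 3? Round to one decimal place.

SS loadings for Component 3 = 0.21² + 0.28² + (-0.61)² + (-0.05)² + 0.10² + (-0.15)² + 0.24² = 0.5872
With 7 standardized items, total variance = 7. Proportion = 0.5872/7 = 0.0839 → 8.39%.

8.4%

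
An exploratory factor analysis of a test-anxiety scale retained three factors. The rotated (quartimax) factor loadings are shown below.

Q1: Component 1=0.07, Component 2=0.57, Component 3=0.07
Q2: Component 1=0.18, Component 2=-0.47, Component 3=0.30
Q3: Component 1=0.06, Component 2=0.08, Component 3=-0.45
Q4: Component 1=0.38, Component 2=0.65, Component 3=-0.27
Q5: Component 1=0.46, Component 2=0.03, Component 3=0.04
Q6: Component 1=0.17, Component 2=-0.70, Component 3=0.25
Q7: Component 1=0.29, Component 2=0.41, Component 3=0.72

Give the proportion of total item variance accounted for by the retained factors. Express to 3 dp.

0.442

SS loadings by factor: 0.5099, 1.6337, 0.9528; total = 3.0964.
Total variance with 7 standardized items is 7, so the solution explains 3.0964/7 = 0.4423.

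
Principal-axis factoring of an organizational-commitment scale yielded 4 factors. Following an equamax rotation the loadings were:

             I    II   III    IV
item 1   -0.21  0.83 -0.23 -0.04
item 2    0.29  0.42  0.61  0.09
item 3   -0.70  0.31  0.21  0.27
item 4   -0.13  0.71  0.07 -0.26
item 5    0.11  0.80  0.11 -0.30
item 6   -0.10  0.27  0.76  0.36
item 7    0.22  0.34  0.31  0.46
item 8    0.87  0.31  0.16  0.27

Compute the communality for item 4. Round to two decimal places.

0.59

h² = (-0.13)² + 0.71² + 0.07² + (-0.26)² = 0.0169 + 0.5041 + 0.0049 + 0.0676 = 0.5935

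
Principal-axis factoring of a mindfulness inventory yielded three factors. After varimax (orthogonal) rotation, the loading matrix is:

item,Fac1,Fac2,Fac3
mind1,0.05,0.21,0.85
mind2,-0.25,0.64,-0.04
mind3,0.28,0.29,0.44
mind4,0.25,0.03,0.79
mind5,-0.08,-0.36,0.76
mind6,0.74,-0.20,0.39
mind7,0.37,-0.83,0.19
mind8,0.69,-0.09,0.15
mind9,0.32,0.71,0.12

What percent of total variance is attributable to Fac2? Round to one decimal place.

21.2%

SS loadings for Fac2 = 0.21² + 0.64² + 0.29² + 0.03² + (-0.36)² + (-0.20)² + (-0.83)² + (-0.09)² + 0.71² = 1.9094
With 9 standardized items, total variance = 9. Proportion = 1.9094/9 = 0.2122 → 21.22%.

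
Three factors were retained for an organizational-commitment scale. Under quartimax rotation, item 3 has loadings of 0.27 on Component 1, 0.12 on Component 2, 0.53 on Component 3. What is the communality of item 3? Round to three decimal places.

0.368

h² = 0.27² + 0.12² + 0.53² = 0.0729 + 0.0144 + 0.2809 = 0.3682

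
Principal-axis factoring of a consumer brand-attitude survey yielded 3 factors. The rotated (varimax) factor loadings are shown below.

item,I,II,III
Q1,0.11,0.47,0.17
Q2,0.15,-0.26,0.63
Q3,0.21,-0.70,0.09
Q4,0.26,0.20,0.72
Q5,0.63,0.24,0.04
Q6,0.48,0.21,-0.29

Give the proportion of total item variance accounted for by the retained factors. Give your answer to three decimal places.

0.455

Communalities: 0.2619, 0.4870, 0.5422, 0.6260, 0.4561, 0.3586; Σh² = 2.7318.
Total variance with 6 standardized items is 6, so the solution explains 2.7318/6 = 0.4553.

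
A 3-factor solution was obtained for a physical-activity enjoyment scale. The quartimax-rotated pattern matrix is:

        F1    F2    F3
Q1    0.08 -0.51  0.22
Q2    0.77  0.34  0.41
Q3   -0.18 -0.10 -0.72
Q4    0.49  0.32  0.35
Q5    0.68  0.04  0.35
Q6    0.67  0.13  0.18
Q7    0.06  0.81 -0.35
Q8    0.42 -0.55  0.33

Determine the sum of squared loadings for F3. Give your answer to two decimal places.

1.24

SS loadings for F3 = 0.22² + 0.41² + (-0.72)² + 0.35² + 0.35² + 0.18² + (-0.35)² + 0.33² = 0.0484 + 0.1681 + 0.5184 + 0.1225 + 0.1225 + 0.0324 + 0.1225 + 0.1089 = 1.2437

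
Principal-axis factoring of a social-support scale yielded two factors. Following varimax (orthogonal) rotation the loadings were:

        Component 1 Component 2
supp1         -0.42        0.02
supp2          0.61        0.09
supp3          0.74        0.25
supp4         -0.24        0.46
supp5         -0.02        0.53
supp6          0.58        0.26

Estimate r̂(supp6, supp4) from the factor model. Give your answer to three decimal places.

r̂ = Σ λ_i·λ_j across factors = (0.58)(-0.24) + (0.26)(0.46)
  = -0.1392 +0.1196 = -0.0196

-0.020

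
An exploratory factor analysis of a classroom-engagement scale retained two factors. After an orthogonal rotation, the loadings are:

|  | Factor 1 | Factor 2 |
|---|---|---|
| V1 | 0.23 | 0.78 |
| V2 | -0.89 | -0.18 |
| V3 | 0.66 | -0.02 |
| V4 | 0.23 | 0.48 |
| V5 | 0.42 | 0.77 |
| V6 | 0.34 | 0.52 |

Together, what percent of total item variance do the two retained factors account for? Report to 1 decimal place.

SS loadings by factor: 1.6255, 1.7349; total = 3.3604.
Total variance with 6 standardized items is 6, so the solution explains 3.3604/6 = 0.5601 = 56.01%.

56.0%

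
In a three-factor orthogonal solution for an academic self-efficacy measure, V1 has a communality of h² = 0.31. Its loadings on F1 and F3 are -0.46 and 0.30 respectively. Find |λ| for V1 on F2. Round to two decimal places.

Under orthogonal rotation h² = Σλ², so λ_F2² = h² − (0.3016) = 0.31 − 0.3016 = 0.0084.
|λ| = √0.0084 = 0.0917.

0.09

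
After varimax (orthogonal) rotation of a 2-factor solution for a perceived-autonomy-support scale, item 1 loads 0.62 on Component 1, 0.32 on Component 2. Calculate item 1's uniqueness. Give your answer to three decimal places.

0.513

h² = 0.62² + 0.32² = 0.3844 + 0.1024 = 0.4868
Uniqueness u² = 1 − h² = 1 − 0.4868 = 0.5132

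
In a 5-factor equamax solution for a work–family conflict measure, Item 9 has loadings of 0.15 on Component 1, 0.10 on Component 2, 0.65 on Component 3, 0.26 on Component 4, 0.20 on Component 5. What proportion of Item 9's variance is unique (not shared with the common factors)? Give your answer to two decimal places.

h² = 0.15² + 0.10² + 0.65² + 0.26² + 0.20² = 0.0225 + 0.0100 + 0.4225 + 0.0676 + 0.0400 = 0.5626
Uniqueness u² = 1 − h² = 1 − 0.5626 = 0.4374

0.44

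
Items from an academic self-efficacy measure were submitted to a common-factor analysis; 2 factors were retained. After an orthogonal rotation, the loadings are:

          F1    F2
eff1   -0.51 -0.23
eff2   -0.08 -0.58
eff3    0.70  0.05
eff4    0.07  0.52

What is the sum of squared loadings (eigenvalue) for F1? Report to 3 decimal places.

0.761

SS loadings for F1 = (-0.51)² + (-0.08)² + 0.70² + 0.07² = 0.2601 + 0.0064 + 0.4900 + 0.0049 = 0.7614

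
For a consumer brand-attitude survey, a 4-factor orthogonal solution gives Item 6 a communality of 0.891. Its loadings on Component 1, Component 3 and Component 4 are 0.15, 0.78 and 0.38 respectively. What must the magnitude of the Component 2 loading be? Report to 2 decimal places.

0.34

Under orthogonal rotation h² = Σλ², so λ_Component 2² = h² − (0.7753) = 0.891 − 0.7753 = 0.1157.
|λ| = √0.1157 = 0.3401.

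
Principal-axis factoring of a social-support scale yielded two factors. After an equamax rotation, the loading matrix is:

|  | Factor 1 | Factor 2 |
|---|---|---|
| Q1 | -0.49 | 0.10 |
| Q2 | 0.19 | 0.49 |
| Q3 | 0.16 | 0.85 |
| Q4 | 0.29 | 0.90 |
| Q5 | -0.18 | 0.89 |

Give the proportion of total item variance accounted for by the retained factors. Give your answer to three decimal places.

0.599

SS loadings by factor: 0.4183, 2.5747; total = 2.9930.
Total variance with 5 standardized items is 5, so the solution explains 2.9930/5 = 0.5986.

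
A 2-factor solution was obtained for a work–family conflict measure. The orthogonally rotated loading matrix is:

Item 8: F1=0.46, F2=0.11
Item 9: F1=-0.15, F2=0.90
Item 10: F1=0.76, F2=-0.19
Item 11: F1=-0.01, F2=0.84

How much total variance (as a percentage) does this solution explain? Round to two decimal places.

Communalities: 0.2237, 0.8325, 0.6137, 0.7057; Σh² = 2.3756.
Total variance with 4 standardized items is 4, so the solution explains 2.3756/4 = 0.5939 = 59.39%.

59.39%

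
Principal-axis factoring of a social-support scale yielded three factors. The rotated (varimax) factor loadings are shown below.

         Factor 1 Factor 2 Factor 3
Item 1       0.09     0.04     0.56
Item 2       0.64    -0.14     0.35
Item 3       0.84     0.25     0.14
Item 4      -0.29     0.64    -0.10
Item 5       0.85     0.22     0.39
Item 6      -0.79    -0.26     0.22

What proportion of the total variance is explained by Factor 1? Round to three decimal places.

SS loadings for Factor 1 = 0.09² + 0.64² + 0.84² + (-0.29)² + 0.85² + (-0.79)² = 2.5540
Proportion of variance = 2.5540 / 6 = 0.4257.

0.426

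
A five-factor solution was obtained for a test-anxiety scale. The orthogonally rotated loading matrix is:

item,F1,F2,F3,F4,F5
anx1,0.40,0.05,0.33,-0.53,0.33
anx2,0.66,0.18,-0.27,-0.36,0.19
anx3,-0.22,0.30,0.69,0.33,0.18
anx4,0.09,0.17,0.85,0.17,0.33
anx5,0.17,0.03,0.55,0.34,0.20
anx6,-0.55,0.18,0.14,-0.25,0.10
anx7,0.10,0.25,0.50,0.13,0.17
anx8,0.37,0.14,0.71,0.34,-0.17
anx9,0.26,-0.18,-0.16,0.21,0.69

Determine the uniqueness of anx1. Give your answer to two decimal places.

h² = 0.40² + 0.05² + 0.33² + (-0.53)² + 0.33² = 0.1600 + 0.0025 + 0.1089 + 0.2809 + 0.1089 = 0.6612
Uniqueness u² = 1 − h² = 1 − 0.6612 = 0.3388

0.34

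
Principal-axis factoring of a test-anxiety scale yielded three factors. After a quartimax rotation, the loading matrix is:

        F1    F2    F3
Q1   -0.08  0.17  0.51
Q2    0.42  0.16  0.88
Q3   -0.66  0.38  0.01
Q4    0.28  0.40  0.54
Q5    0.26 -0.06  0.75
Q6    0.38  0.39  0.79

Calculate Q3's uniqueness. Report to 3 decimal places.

h² = (-0.66)² + 0.38² + 0.01² = 0.4356 + 0.1444 + 0.0001 = 0.5801
Uniqueness u² = 1 − h² = 1 − 0.5801 = 0.4199

0.420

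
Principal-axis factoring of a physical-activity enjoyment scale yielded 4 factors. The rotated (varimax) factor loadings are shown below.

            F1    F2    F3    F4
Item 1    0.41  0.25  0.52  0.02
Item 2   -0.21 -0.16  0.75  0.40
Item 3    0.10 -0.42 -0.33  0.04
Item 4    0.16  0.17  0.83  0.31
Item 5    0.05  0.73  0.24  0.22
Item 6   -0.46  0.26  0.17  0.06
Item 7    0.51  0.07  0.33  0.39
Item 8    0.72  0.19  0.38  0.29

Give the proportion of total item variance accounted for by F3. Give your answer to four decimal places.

0.2463

SS loadings for F3 = 0.52² + 0.75² + (-0.33)² + 0.83² + 0.24² + 0.17² + 0.33² + 0.38² = 1.9705
Proportion of variance = 1.9705 / 8 = 0.2463.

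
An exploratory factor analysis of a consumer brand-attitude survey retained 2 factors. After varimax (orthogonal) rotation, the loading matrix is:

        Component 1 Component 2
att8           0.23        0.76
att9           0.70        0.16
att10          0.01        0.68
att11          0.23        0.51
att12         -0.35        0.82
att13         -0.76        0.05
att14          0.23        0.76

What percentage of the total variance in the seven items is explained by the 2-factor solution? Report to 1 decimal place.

SS loadings by factor: 1.3489, 2.5782; total = 3.9271.
Total variance with 7 standardized items is 7, so the solution explains 3.9271/7 = 0.5610 = 56.10%.

56.1%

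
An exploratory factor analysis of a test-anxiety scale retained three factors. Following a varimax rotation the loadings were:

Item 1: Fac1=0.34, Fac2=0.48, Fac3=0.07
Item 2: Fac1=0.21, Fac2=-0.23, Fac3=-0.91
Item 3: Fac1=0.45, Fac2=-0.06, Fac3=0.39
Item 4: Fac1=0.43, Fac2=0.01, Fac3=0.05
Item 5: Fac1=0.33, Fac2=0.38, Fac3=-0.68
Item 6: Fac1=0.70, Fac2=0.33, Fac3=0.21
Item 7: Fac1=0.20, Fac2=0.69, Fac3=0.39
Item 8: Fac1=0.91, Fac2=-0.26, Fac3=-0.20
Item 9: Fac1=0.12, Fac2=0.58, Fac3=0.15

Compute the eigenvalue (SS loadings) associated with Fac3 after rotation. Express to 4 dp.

1.7087

SS loadings for Fac3 = 0.07² + (-0.91)² + 0.39² + 0.05² + (-0.68)² + 0.21² + 0.39² + (-0.20)² + 0.15² = 0.0049 + 0.8281 + 0.1521 + 0.0025 + 0.4624 + 0.0441 + 0.1521 + 0.0400 + 0.0225 = 1.7087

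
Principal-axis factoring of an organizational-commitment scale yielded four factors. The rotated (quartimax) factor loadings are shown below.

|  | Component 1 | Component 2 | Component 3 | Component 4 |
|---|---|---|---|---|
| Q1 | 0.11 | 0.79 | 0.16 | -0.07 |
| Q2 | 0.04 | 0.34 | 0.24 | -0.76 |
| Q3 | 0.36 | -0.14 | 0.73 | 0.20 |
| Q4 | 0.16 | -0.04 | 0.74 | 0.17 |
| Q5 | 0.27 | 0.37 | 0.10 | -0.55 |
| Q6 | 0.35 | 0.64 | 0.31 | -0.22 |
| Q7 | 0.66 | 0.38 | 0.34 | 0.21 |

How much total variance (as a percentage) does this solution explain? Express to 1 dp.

66.9%

SS loadings by factor: 0.7999, 1.4518, 1.3854, 1.0464; total = 4.6835.
Total variance with 7 standardized items is 7, so the solution explains 4.6835/7 = 0.6691 = 66.91%.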